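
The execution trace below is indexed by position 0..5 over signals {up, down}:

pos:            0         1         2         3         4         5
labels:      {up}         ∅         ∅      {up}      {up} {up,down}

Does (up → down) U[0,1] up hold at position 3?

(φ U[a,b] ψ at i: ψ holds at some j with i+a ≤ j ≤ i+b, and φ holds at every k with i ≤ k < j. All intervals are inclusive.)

Need some j in [3,4] with up, and (up → down) at every k in [3,j-1].
  j=3: up holds; no prefix to check → satisfied.

Holds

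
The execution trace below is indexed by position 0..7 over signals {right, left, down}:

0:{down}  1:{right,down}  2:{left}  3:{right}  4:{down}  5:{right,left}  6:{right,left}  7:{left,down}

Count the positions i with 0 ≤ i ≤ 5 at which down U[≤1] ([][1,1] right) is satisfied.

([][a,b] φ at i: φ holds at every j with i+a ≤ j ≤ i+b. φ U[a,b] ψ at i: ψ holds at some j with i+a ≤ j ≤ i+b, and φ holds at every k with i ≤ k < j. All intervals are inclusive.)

5

Evaluate at each i in [0,5]:
  i=0: ✓ (rhs at j=0)
  i=1: ✓ (rhs at j=2; lhs holds on [1,1])
  i=2: ✓ (rhs at j=2)
  i=3: ✗ (lhs fails at k=3 before rhs at j=4)
  i=4: ✓ (rhs at j=4)
  i=5: ✓ (rhs at j=5)
Positions where it holds: {0, 1, 2, 4, 5} → 5.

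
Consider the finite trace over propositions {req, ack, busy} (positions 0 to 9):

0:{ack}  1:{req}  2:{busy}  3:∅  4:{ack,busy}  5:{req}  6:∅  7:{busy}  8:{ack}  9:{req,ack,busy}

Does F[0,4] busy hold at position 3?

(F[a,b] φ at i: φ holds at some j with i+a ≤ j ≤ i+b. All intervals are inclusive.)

Check busy at each j in [3,7]:
  j=3: false
  j=4: true
  j=5: false
  j=6: false
  j=7: true
Found at j=4 → formula holds.

Holds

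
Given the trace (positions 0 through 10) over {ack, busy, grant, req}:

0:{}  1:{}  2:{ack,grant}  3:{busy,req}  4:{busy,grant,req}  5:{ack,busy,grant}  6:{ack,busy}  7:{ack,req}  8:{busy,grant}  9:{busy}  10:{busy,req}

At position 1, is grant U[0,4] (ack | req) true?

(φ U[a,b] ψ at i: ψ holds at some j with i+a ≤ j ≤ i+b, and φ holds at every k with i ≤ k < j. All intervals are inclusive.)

Does not hold

Need some j in [1,5] with (ack | req), and grant at every k in [1,j-1].
  j=1: (ack | req) false.
  j=2: (ack | req) holds, but grant fails at k=1 → not this j.
  j=3: (ack | req) holds, but grant fails at k=1 → not this j.
  j=4: (ack | req) holds, but grant fails at k=1 → not this j.
  j=5: (ack | req) holds, but grant fails at k=1 → not this j.
No j in the window works → until fails.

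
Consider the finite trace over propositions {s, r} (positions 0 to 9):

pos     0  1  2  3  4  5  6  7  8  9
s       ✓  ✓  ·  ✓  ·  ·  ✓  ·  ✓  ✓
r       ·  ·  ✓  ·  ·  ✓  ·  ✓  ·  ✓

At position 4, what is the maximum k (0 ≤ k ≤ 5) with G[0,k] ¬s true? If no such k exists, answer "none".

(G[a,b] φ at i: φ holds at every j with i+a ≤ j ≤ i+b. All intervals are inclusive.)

¬s must hold from j=4 onward; find where it first fails.
  j=4: holds
  j=5: holds
  j=6: fails
Holds on [4,5], so largest k = 1.

1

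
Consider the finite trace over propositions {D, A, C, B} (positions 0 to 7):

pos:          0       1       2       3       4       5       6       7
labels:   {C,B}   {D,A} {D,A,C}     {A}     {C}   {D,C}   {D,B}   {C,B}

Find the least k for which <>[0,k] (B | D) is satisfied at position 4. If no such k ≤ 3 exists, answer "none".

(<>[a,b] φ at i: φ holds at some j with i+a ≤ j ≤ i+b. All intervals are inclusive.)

1

Scan j = 4,5,… for (B | D):
  j=4: fails
  j=5: holds
First hit at j=5, so smallest k = 5-4 = 1.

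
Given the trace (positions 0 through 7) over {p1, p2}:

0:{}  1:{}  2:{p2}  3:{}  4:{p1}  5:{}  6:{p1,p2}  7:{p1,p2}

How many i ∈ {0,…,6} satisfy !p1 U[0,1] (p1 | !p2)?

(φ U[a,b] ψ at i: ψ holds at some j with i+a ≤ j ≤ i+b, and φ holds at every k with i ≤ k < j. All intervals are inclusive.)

7

Evaluate at each i in [0,6]:
  i=0: ✓ (rhs at j=0)
  i=1: ✓ (rhs at j=1)
  i=2: ✓ (rhs at j=3; lhs holds on [2,2])
  i=3: ✓ (rhs at j=3)
  i=4: ✓ (rhs at j=4)
  i=5: ✓ (rhs at j=5)
  i=6: ✓ (rhs at j=6)
Positions where it holds: {0, 1, 2, 3, 4, 5, 6} → 7.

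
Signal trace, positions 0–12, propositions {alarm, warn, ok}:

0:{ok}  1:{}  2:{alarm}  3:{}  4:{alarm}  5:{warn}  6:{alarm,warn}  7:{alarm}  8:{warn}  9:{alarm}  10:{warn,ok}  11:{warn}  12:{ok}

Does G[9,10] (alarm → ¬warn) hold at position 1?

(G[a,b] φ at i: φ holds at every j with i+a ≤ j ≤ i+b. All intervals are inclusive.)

True

Check (alarm → ¬warn) at every j in [10,11]:
  j=10: antecedent false → ✓
  j=11: antecedent false → ✓
All positions satisfy it → formula holds.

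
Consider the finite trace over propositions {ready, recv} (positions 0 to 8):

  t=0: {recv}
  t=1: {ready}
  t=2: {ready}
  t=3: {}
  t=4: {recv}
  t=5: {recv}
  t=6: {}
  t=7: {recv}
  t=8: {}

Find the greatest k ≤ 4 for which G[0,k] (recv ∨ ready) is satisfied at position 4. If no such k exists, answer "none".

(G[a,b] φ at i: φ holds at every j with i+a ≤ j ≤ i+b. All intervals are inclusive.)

(recv ∨ ready) must hold from j=4 onward; find where it first fails.
  j=4: holds
  j=5: holds
  j=6: fails
Holds on [4,5], so largest k = 1.

1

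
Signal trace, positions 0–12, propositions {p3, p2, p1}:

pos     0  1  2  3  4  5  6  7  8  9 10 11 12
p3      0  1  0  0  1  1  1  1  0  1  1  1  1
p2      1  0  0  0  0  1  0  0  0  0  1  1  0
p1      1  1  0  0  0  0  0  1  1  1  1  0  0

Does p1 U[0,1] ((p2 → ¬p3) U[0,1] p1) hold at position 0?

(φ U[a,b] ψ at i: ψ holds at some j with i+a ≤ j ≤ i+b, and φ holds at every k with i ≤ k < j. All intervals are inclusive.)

True

Need some j in [0,1] with ((p2 → ¬p3) U[0,1] p1), and p1 at every k in [0,j-1].
  j=0: ((p2 → ¬p3) U[0,1] p1) holds; no prefix to check → satisfied.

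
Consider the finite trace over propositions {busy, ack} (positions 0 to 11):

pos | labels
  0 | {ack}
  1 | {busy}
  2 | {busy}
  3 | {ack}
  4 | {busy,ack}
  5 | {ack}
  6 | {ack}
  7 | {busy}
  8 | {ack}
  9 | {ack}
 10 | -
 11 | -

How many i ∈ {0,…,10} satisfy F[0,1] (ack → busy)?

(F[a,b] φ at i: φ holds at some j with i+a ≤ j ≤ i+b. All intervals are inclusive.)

Evaluate at each i in [0,10]:
  i=0: ✓ (witness j=1)
  i=1: ✓ (witness j=1)
  i=2: ✓ (witness j=2)
  i=3: ✓ (witness j=4)
  i=4: ✓ (witness j=4)
  i=5: ✗ (none in [5,6])
  i=6: ✓ (witness j=7)
  i=7: ✓ (witness j=7)
  i=8: ✗ (none in [8,9])
  i=9: ✓ (witness j=10)
  i=10: ✓ (witness j=10)
Positions where it holds: {0, 1, 2, 3, 4, 6, 7, 9, 10} → 9.

9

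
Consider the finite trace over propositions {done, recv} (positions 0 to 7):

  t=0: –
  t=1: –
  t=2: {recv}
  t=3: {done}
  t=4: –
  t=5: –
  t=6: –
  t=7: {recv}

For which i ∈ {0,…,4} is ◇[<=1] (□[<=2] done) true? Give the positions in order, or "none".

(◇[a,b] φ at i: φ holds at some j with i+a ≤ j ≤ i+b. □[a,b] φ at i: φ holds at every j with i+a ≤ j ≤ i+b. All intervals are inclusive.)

Evaluate at each i in [0,4]:
  i=0: ✗ (none in [0,1])
  i=1: ✗ (none in [1,2])
  i=2: ✗ (none in [2,3])
  i=3: ✗ (none in [3,4])
  i=4: ✗ (none in [4,5])

none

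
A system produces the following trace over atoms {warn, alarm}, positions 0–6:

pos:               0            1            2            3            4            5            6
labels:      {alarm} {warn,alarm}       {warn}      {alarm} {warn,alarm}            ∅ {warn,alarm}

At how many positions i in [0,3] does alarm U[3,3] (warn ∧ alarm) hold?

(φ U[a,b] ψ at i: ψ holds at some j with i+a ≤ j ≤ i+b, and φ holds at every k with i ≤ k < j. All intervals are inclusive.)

Evaluate at each i in [0,3]:
  i=0: ✗ (no rhs in [3,3])
  i=1: ✗ (lhs fails at k=2 before rhs at j=4)
  i=2: ✗ (no rhs in [5,5])
  i=3: ✗ (lhs fails at k=5 before rhs at j=6)
Positions where it holds: {} → 0.

0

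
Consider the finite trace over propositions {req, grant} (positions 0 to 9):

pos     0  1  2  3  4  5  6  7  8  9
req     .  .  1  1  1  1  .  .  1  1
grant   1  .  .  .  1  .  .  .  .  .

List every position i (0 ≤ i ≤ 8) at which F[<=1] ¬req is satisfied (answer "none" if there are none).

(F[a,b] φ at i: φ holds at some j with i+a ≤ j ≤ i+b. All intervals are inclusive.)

Evaluate at each i in [0,8]:
  i=0: ✓ (witness j=0)
  i=1: ✓ (witness j=1)
  i=2: ✗ (none in [2,3])
  i=3: ✗ (none in [3,4])
  i=4: ✗ (none in [4,5])
  i=5: ✓ (witness j=6)
  i=6: ✓ (witness j=6)
  i=7: ✓ (witness j=7)
  i=8: ✗ (none in [8,9])

0, 1, 5, 6, 7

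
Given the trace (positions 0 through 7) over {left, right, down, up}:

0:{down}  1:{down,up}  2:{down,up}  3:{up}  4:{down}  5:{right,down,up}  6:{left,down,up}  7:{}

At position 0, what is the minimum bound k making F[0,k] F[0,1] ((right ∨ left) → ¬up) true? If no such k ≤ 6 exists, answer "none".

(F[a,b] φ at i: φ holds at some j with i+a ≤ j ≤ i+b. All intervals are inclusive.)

Scan j = 0,1,… for F[0,1] ((right ∨ left) → ¬up):
  j=0: holds
First hit at j=0, so smallest k = 0-0 = 0.

0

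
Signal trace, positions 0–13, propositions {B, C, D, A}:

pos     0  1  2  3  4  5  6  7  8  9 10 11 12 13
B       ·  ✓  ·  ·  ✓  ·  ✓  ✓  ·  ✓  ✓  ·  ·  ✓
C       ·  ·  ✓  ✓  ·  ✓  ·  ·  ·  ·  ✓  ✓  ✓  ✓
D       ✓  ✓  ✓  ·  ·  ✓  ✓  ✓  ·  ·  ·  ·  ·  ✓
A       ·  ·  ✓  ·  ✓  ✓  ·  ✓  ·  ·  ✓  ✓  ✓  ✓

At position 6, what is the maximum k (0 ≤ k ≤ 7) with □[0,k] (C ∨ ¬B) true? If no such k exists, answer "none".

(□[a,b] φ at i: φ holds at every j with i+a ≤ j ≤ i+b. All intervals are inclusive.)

none

(C ∨ ¬B) must hold from j=6 onward; find where it first fails.
  j=6: fails → no k works.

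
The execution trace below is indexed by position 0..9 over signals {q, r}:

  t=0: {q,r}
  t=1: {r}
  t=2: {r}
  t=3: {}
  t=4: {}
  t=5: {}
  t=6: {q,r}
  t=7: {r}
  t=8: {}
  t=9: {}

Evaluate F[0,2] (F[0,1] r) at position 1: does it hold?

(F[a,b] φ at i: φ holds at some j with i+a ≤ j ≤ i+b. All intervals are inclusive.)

Holds

Check F[0,1] r at each j in [1,3]:
  j=1: holds (witness at 1)
  j=2: holds (witness at 2)
  j=3: fails (none in [3,4])
Found at j=1 → formula holds.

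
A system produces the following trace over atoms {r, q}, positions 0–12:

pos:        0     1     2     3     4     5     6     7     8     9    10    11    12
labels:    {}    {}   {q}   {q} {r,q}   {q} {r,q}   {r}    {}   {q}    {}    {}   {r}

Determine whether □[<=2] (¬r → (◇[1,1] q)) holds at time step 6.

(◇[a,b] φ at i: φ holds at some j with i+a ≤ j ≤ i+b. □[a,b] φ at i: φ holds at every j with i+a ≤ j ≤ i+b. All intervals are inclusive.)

Holds

Check (¬r → (◇[1,1] q)) at every j in [6,8]:
  j=6: antecedent false → ✓
  j=7: antecedent false → ✓
  j=8: antecedent true; consequent holds (witness at 9) → ✓
All positions satisfy it → formula holds.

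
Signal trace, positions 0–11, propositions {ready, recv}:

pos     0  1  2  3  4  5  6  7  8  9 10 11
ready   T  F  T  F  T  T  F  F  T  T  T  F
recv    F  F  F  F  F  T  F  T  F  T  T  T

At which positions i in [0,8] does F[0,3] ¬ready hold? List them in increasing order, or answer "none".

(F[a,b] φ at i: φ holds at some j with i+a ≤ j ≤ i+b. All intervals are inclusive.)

Evaluate at each i in [0,8]:
  i=0: ✓ (witness j=1)
  i=1: ✓ (witness j=1)
  i=2: ✓ (witness j=3)
  i=3: ✓ (witness j=3)
  i=4: ✓ (witness j=6)
  i=5: ✓ (witness j=6)
  i=6: ✓ (witness j=6)
  i=7: ✓ (witness j=7)
  i=8: ✓ (witness j=11)

0, 1, 2, 3, 4, 5, 6, 7, 8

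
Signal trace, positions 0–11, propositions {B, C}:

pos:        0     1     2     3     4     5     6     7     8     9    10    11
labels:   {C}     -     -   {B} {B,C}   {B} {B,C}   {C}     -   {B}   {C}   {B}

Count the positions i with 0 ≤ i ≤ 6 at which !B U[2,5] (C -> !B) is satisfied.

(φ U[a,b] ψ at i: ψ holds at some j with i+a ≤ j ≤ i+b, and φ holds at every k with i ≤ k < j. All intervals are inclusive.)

Evaluate at each i in [0,6]:
  i=0: ✓ (rhs at j=2; lhs holds on [0,1])
  i=1: ✓ (rhs at j=3; lhs holds on [1,2])
  i=2: ✗ (lhs fails at k=3 before rhs at j=5)
  i=3: ✗ (lhs fails at k=3 before rhs at j=5)
  i=4: ✗ (lhs fails at k=4 before rhs at j=7)
  i=5: ✗ (lhs fails at k=5 before rhs at j=7)
  i=6: ✗ (lhs fails at k=6 before rhs at j=8)
Positions where it holds: {0, 1} → 2.

2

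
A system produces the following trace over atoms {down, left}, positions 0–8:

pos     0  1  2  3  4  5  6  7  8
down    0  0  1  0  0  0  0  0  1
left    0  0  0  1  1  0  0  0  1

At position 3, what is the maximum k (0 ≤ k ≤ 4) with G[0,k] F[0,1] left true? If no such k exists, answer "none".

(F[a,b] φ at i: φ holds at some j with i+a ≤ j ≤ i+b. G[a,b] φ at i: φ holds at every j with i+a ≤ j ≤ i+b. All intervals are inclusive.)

F[0,1] left must hold from j=3 onward; find where it first fails.
  j=3: holds
  j=4: holds
  j=5: fails
Holds on [3,4], so largest k = 1.

1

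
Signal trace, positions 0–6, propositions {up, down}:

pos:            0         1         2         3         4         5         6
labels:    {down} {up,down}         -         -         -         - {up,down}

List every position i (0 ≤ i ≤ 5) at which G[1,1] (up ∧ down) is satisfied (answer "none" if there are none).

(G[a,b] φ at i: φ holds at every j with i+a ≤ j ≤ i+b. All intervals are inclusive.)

0, 5

Evaluate at each i in [0,5]:
  i=0: ✓ (all of [1,1])
  i=1: ✗ (fails at j=2)
  i=2: ✗ (fails at j=3)
  i=3: ✗ (fails at j=4)
  i=4: ✗ (fails at j=5)
  i=5: ✓ (all of [6,6])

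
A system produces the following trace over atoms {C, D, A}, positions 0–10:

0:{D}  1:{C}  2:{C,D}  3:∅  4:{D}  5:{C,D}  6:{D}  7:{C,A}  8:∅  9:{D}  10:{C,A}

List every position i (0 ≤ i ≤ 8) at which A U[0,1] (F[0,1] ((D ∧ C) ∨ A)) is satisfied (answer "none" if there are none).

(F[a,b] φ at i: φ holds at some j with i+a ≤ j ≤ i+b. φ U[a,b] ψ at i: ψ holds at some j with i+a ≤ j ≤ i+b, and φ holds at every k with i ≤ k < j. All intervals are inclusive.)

1, 2, 4, 5, 6, 7

Evaluate at each i in [0,8]:
  i=0: ✗ (lhs fails at k=0 before rhs at j=1)
  i=1: ✓ (rhs at j=1)
  i=2: ✓ (rhs at j=2)
  i=3: ✗ (lhs fails at k=3 before rhs at j=4)
  i=4: ✓ (rhs at j=4)
  i=5: ✓ (rhs at j=5)
  i=6: ✓ (rhs at j=6)
  i=7: ✓ (rhs at j=7)
  i=8: ✗ (lhs fails at k=8 before rhs at j=9)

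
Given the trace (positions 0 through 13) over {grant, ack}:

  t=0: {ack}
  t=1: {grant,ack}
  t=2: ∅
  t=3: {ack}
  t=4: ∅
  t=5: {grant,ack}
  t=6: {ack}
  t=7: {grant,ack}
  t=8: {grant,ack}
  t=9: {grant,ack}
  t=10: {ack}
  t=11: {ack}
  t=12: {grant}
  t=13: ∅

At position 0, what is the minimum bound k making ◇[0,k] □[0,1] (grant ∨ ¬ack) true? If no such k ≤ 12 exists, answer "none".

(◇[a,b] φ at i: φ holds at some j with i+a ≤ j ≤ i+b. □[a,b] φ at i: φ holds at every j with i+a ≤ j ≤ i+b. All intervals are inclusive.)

Scan j = 0,1,… for □[0,1] (grant ∨ ¬ack):
  j=0: fails
  j=1: holds
First hit at j=1, so smallest k = 1-0 = 1.

1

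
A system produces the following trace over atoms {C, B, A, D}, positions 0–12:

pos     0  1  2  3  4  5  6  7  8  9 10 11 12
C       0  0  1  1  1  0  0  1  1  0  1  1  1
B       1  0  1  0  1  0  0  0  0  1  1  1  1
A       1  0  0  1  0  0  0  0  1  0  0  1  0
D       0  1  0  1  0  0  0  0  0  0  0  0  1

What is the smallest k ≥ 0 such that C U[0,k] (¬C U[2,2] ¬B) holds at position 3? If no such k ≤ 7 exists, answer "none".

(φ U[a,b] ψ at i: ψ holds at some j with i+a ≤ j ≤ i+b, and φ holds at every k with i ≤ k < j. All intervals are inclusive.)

2

Need earliest j ≥ 3 with (¬C U[2,2] ¬B), and C at every k in [3,j-1].
  j=3: rhs fails.
  j=4: rhs fails.
  j=5: rhs holds; lhs holds on [3,4]. k = 2.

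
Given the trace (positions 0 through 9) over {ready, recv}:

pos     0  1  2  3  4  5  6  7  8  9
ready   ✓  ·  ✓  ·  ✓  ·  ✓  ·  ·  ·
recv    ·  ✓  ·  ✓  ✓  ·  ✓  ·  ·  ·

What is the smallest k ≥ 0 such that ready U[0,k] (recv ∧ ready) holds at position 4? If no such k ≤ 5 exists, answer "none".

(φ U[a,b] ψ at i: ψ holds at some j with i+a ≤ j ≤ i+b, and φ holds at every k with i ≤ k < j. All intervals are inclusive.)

Need earliest j ≥ 4 with (recv ∧ ready), and ready at every k in [4,j-1].
  j=4: rhs holds (empty prefix). k = 0.

0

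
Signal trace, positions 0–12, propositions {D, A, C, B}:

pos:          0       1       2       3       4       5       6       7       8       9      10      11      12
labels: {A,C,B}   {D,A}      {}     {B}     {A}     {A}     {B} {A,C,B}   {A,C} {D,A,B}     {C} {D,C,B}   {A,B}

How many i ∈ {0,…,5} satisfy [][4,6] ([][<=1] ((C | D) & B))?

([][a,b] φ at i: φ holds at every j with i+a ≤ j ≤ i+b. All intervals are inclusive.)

Evaluate at each i in [0,5]:
  i=0: ✗ (fails at j=4)
  i=1: ✗ (fails at j=5)
  i=2: ✗ (fails at j=6)
  i=3: ✗ (fails at j=7)
  i=4: ✗ (fails at j=8)
  i=5: ✗ (fails at j=9)
Positions where it holds: {} → 0.

0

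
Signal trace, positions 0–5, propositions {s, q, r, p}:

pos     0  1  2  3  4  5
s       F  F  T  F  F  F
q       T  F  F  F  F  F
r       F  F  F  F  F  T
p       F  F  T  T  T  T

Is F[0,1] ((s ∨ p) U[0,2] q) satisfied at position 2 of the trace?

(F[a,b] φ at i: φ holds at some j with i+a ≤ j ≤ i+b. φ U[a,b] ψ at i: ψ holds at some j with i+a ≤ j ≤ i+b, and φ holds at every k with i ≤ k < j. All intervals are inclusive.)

Does not hold

Check ((s ∨ p) U[0,2] q) at each j in [2,3]:
  j=2: fails
  j=3: fails
No position in the window satisfies it → formula fails.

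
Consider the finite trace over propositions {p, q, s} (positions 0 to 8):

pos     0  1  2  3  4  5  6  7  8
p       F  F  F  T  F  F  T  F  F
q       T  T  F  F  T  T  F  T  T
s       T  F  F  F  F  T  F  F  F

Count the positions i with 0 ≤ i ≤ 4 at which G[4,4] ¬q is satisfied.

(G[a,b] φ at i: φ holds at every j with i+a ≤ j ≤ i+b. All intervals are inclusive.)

1

Evaluate at each i in [0,4]:
  i=0: ✗ (fails at j=4)
  i=1: ✗ (fails at j=5)
  i=2: ✓ (all of [6,6])
  i=3: ✗ (fails at j=7)
  i=4: ✗ (fails at j=8)
Positions where it holds: {2} → 1.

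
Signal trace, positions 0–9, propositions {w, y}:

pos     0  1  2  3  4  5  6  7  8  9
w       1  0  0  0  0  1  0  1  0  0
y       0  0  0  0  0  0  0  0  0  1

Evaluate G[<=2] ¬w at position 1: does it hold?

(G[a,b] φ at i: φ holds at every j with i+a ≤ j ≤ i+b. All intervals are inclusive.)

Yes

Check ¬w at every j in [1,3]:
  j=1: true
  j=2: true
  j=3: true
All positions satisfy it → formula holds.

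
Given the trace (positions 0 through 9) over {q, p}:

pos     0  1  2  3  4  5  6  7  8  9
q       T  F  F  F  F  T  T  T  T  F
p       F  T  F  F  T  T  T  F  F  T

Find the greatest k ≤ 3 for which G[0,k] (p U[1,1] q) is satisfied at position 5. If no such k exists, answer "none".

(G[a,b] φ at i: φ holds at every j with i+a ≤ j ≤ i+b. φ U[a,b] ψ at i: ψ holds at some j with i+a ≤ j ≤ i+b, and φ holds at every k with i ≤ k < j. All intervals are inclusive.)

1

(p U[1,1] q) must hold from j=5 onward; find where it first fails.
  j=5: holds
  j=6: holds
  j=7: fails
Holds on [5,6], so largest k = 1.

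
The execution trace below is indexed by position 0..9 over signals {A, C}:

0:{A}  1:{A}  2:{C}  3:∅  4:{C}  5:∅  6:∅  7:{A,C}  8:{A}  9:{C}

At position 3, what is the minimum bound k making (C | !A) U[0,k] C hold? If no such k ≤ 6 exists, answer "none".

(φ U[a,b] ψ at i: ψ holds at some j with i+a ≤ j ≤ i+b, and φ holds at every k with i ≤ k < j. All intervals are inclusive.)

1

Need earliest j ≥ 3 with C, and (C | !A) at every k in [3,j-1].
  j=3: rhs fails.
  j=4: rhs holds; lhs holds on [3,3]. k = 1.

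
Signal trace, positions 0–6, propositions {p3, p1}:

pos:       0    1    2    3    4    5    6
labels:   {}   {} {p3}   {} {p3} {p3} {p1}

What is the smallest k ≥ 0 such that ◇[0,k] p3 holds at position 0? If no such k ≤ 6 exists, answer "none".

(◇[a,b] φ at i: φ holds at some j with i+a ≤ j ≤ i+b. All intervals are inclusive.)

2

Scan j = 0,1,… for p3:
  j=0: fails
  j=1: fails
  j=2: holds
First hit at j=2, so smallest k = 2-0 = 2.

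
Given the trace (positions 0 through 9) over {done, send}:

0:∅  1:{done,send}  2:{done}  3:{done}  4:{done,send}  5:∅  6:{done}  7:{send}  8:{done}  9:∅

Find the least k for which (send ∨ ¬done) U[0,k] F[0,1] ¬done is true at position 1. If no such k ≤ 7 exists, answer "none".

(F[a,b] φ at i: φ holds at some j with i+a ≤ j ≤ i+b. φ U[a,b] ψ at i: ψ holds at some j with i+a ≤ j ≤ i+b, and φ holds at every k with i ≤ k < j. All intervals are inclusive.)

none

Need earliest j ≥ 1 with F[0,1] ¬done, and (send ∨ ¬done) at every k in [1,j-1].
  j=1: rhs fails.
  j=2: rhs fails.
  j=3: rhs fails.
  j=4: rhs holds but lhs fails at k=2.
  j=5: rhs holds but lhs fails at k=2.
  j=6: rhs holds but lhs fails at k=2.
  j=7: rhs holds but lhs fails at k=2.
  j=8: rhs holds but lhs fails at k=2.
No witness within the range → none.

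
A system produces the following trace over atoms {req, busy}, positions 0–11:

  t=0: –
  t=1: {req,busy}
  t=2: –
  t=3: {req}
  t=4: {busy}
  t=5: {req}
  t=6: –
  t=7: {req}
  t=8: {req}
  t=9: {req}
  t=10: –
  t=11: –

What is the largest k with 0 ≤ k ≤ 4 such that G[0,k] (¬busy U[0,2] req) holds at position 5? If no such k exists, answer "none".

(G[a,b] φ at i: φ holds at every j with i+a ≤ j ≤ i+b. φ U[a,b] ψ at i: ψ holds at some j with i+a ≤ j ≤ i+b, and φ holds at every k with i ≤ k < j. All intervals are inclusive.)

4

(¬busy U[0,2] req) must hold from j=5 onward; find where it first fails.
  j=5: holds
  j=6: holds
  j=7: holds
  j=8: holds
  j=9: holds
Holds through j=9; largest k = 4.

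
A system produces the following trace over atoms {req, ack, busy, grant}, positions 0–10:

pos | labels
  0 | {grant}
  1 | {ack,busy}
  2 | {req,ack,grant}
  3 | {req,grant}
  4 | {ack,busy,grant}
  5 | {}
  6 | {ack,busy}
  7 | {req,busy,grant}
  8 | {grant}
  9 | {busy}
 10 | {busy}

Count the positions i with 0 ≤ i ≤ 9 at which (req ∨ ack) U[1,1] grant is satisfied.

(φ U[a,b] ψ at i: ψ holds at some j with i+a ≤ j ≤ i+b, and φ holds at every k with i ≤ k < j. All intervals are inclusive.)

Evaluate at each i in [0,9]:
  i=0: ✗ (no rhs in [1,1])
  i=1: ✓ (rhs at j=2; lhs holds on [1,1])
  i=2: ✓ (rhs at j=3; lhs holds on [2,2])
  i=3: ✓ (rhs at j=4; lhs holds on [3,3])
  i=4: ✗ (no rhs in [5,5])
  i=5: ✗ (no rhs in [6,6])
  i=6: ✓ (rhs at j=7; lhs holds on [6,6])
  i=7: ✓ (rhs at j=8; lhs holds on [7,7])
  i=8: ✗ (no rhs in [9,9])
  i=9: ✗ (no rhs in [10,10])
Positions where it holds: {1, 2, 3, 6, 7} → 5.

5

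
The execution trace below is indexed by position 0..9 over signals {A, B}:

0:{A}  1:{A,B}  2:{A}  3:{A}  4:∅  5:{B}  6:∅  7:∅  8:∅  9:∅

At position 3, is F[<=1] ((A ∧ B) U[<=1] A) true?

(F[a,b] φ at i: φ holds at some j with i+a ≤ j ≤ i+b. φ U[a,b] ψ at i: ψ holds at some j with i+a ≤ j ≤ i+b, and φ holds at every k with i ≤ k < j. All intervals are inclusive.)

Holds

Check ((A ∧ B) U[<=1] A) at each j in [3,4]:
  j=3: holds
  j=4: fails
Found at j=3 → formula holds.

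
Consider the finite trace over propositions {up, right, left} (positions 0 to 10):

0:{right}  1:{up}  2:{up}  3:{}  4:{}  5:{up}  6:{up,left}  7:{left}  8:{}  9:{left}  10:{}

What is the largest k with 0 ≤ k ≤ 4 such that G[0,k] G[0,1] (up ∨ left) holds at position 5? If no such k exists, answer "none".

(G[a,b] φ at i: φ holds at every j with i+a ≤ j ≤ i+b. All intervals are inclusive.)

G[0,1] (up ∨ left) must hold from j=5 onward; find where it first fails.
  j=5: holds
  j=6: holds
  j=7: fails
Holds on [5,6], so largest k = 1.

1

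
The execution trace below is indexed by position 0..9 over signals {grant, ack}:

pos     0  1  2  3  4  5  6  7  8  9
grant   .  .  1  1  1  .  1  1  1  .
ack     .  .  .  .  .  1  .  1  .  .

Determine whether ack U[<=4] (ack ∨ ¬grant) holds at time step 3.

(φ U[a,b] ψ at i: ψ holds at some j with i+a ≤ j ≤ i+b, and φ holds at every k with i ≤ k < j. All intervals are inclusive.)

Need some j in [3,7] with (ack ∨ ¬grant), and ack at every k in [3,j-1].
  j=3: (ack ∨ ¬grant) false.
  j=4: (ack ∨ ¬grant) false.
  j=5: (ack ∨ ¬grant) holds, but ack fails at k=3 → not this j.
  j=6: (ack ∨ ¬grant) false.
  j=7: (ack ∨ ¬grant) holds, but ack fails at k=3 → not this j.
No j in the window works → until fails.

Does not hold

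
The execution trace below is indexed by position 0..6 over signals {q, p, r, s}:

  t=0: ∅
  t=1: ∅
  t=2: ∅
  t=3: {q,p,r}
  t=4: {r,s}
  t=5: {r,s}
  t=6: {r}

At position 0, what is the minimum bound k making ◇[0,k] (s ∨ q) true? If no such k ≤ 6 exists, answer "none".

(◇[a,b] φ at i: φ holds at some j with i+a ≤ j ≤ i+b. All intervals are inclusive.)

3

Scan j = 0,1,… for (s ∨ q):
  j=0: fails
  j=1: fails
  j=2: fails
  j=3: holds
First hit at j=3, so smallest k = 3-0 = 3.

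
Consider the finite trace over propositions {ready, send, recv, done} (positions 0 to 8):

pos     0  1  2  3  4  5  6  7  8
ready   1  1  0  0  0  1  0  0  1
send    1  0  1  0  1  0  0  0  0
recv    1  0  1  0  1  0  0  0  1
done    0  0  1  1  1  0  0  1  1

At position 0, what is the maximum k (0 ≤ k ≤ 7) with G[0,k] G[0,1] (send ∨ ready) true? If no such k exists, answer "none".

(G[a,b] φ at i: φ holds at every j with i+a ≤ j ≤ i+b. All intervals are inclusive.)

1

G[0,1] (send ∨ ready) must hold from j=0 onward; find where it first fails.
  j=0: holds
  j=1: holds
  j=2: fails
Holds on [0,1], so largest k = 1.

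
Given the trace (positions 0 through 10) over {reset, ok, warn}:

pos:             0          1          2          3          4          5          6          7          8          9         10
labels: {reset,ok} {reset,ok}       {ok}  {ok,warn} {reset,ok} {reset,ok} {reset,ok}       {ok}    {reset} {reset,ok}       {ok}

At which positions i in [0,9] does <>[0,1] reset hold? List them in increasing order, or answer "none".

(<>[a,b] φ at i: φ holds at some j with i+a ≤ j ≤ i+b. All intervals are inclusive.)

0, 1, 3, 4, 5, 6, 7, 8, 9

Evaluate at each i in [0,9]:
  i=0: ✓ (witness j=0)
  i=1: ✓ (witness j=1)
  i=2: ✗ (none in [2,3])
  i=3: ✓ (witness j=4)
  i=4: ✓ (witness j=4)
  i=5: ✓ (witness j=5)
  i=6: ✓ (witness j=6)
  i=7: ✓ (witness j=8)
  i=8: ✓ (witness j=8)
  i=9: ✓ (witness j=9)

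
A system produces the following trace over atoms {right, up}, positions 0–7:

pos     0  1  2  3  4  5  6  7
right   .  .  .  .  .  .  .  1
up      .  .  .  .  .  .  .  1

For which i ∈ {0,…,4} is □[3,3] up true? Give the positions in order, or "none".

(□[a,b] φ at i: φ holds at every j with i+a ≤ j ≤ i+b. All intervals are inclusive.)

Evaluate at each i in [0,4]:
  i=0: ✗ (fails at j=3)
  i=1: ✗ (fails at j=4)
  i=2: ✗ (fails at j=5)
  i=3: ✗ (fails at j=6)
  i=4: ✓ (all of [7,7])

4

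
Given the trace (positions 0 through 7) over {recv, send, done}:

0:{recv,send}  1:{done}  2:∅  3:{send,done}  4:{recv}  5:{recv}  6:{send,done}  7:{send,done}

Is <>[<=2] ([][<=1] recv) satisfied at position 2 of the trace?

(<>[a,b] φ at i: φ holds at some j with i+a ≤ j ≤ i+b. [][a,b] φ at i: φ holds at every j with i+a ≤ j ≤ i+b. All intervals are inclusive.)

Check [][<=1] recv at each j in [2,4]:
  j=2: fails at 2
  j=3: fails at 3
  j=4: holds on [4,5]
Found at j=4 → formula holds.

Holds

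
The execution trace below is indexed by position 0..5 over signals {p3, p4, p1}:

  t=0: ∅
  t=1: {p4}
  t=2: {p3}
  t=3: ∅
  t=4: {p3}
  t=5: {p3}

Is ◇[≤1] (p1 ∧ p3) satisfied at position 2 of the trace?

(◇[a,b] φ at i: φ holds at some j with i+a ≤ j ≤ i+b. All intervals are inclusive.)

Check (p1 ∧ p3) at each j in [2,3]:
  j=2: false
  j=3: false
No position in the window satisfies it → formula fails.

False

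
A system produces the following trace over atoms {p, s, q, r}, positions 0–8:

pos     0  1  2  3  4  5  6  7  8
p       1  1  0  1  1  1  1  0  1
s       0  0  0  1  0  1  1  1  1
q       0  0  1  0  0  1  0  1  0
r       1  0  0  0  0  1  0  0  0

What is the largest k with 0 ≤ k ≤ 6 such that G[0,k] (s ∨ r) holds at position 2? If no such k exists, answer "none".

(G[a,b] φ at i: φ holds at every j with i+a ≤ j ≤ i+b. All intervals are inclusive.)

(s ∨ r) must hold from j=2 onward; find where it first fails.
  j=2: fails → no k works.

none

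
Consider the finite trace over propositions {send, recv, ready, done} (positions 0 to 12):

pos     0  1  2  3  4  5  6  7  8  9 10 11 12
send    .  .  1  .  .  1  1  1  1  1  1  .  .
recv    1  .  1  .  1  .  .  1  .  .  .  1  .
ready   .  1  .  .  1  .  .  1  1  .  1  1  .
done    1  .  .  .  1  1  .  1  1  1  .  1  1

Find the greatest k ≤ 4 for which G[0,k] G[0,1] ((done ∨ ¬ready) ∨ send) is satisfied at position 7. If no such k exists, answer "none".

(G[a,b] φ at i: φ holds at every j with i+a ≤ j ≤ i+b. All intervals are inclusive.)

4

G[0,1] ((done ∨ ¬ready) ∨ send) must hold from j=7 onward; find where it first fails.
  j=7: holds
  j=8: holds
  j=9: holds
  j=10: holds
  j=11: holds
Holds through j=11; largest k = 4.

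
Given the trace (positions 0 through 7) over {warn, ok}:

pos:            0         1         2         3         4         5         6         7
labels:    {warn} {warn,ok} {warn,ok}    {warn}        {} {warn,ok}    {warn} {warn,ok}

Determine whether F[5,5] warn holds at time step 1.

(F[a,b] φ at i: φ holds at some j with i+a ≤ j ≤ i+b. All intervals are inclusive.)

Check warn at each j in [6,6]:
  j=6: true
Found at j=6 → formula holds.

True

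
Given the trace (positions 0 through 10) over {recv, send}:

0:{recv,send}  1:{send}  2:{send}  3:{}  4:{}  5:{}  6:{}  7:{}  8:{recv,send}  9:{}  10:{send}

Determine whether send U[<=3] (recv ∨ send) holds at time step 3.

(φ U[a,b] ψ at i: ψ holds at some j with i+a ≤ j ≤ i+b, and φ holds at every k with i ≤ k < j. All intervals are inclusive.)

Need some j in [3,6] with (recv ∨ send), and send at every k in [3,j-1].
  j=3: (recv ∨ send) false.
  j=4: (recv ∨ send) false.
  j=5: (recv ∨ send) false.
  j=6: (recv ∨ send) false.
No j in the window works → until fails.

False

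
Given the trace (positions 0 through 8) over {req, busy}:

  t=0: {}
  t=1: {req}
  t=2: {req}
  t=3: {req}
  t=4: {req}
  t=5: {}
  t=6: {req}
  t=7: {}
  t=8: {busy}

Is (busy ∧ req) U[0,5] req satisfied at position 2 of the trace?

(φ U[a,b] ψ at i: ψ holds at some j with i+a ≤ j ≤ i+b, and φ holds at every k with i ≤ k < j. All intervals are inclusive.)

Need some j in [2,7] with req, and (busy ∧ req) at every k in [2,j-1].
  j=2: req holds; no prefix to check → satisfied.

Yes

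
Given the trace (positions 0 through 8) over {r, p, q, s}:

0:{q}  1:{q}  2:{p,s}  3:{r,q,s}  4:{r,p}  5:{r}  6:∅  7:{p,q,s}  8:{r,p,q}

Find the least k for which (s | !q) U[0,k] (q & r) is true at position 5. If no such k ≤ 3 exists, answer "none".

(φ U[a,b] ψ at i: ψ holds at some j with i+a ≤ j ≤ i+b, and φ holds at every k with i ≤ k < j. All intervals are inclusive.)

3

Need earliest j ≥ 5 with (q & r), and (s | !q) at every k in [5,j-1].
  j=5: rhs fails.
  j=6: rhs fails.
  j=7: rhs fails.
  j=8: rhs holds; lhs holds on [5,7]. k = 3.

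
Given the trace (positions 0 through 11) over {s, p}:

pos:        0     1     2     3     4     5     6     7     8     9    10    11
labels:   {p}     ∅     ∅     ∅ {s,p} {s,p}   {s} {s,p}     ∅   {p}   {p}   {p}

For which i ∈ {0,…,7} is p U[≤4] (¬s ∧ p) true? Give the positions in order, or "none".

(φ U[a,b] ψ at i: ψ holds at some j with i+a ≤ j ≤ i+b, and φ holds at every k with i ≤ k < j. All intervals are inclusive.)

0

Evaluate at each i in [0,7]:
  i=0: ✓ (rhs at j=0)
  i=1: ✗ (no rhs in [1,5])
  i=2: ✗ (no rhs in [2,6])
  i=3: ✗ (no rhs in [3,7])
  i=4: ✗ (no rhs in [4,8])
  i=5: ✗ (lhs fails at k=6 before rhs at j=9)
  i=6: ✗ (lhs fails at k=6 before rhs at j=9)
  i=7: ✗ (lhs fails at k=8 before rhs at j=9)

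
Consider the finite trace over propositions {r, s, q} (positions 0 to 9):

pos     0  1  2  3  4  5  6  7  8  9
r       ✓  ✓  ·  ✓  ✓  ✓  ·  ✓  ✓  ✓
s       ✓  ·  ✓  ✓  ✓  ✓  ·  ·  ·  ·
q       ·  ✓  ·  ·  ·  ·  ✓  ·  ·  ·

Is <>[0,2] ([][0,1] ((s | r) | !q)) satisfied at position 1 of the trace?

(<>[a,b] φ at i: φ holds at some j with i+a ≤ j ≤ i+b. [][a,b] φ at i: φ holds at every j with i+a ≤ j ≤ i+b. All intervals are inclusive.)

Check [][0,1] ((s | r) | !q) at each j in [1,3]:
  j=1: holds on [1,2]
  j=2: holds on [2,3]
  j=3: holds on [3,4]
Found at j=1 → formula holds.

True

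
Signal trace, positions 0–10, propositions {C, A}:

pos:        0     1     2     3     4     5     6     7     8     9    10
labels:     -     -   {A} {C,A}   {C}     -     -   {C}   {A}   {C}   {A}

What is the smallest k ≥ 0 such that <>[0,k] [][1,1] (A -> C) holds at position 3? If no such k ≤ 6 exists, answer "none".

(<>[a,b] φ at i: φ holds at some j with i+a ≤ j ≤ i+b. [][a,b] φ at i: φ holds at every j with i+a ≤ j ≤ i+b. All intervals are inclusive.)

0

Scan j = 3,4,… for [][1,1] (A -> C):
  j=3: holds
First hit at j=3, so smallest k = 3-3 = 0.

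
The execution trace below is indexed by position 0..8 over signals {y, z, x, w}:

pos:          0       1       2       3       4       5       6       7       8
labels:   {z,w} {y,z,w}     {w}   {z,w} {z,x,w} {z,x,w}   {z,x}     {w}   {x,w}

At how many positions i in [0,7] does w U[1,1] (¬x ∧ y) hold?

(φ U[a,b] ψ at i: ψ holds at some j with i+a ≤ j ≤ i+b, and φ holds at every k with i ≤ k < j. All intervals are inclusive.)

1

Evaluate at each i in [0,7]:
  i=0: ✓ (rhs at j=1; lhs holds on [0,0])
  i=1: ✗ (no rhs in [2,2])
  i=2: ✗ (no rhs in [3,3])
  i=3: ✗ (no rhs in [4,4])
  i=4: ✗ (no rhs in [5,5])
  i=5: ✗ (no rhs in [6,6])
  i=6: ✗ (no rhs in [7,7])
  i=7: ✗ (no rhs in [8,8])
Positions where it holds: {0} → 1.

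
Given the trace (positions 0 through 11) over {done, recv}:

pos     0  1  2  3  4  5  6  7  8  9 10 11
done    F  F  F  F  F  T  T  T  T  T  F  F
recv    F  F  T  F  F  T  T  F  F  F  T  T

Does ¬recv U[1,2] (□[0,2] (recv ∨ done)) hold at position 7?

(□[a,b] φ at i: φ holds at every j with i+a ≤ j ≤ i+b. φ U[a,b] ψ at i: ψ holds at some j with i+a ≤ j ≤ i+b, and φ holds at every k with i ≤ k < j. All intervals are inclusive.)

Need some j in [8,9] with □[0,2] (recv ∨ done), and ¬recv at every k in [7,j-1].
  j=8: □[0,2] (recv ∨ done) holds; ¬recv holds at every k in [7,7] → satisfied.

True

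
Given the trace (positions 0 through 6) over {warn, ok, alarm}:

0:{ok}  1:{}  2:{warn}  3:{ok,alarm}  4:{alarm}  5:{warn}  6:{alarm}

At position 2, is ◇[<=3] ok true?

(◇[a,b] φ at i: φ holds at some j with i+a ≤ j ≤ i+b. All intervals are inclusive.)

Yes

Check ok at each j in [2,5]:
  j=2: false
  j=3: true
  j=4: false
  j=5: false
Found at j=3 → formula holds.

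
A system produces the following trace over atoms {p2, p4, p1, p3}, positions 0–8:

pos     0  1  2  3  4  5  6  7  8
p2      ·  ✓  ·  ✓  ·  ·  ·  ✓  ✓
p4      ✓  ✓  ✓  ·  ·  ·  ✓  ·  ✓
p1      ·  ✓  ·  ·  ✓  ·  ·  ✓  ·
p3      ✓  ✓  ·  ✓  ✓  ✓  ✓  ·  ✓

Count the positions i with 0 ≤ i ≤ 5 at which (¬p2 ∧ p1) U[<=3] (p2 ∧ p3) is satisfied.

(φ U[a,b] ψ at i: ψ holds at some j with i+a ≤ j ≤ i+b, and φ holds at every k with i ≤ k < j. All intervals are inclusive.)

Evaluate at each i in [0,5]:
  i=0: ✗ (lhs fails at k=0 before rhs at j=1)
  i=1: ✓ (rhs at j=1)
  i=2: ✗ (lhs fails at k=2 before rhs at j=3)
  i=3: ✓ (rhs at j=3)
  i=4: ✗ (no rhs in [4,7])
  i=5: ✗ (lhs fails at k=5 before rhs at j=8)
Positions where it holds: {1, 3} → 2.

2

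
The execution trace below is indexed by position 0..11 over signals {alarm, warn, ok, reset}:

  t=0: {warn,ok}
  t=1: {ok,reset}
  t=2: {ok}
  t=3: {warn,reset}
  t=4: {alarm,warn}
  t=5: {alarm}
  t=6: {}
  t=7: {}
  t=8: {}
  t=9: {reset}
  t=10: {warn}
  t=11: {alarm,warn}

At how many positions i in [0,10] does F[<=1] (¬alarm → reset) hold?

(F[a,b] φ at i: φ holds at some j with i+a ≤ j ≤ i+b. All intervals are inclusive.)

9

Evaluate at each i in [0,10]:
  i=0: ✓ (witness j=1)
  i=1: ✓ (witness j=1)
  i=2: ✓ (witness j=3)
  i=3: ✓ (witness j=3)
  i=4: ✓ (witness j=4)
  i=5: ✓ (witness j=5)
  i=6: ✗ (none in [6,7])
  i=7: ✗ (none in [7,8])
  i=8: ✓ (witness j=9)
  i=9: ✓ (witness j=9)
  i=10: ✓ (witness j=11)
Positions where it holds: {0, 1, 2, 3, 4, 5, 8, 9, 10} → 9.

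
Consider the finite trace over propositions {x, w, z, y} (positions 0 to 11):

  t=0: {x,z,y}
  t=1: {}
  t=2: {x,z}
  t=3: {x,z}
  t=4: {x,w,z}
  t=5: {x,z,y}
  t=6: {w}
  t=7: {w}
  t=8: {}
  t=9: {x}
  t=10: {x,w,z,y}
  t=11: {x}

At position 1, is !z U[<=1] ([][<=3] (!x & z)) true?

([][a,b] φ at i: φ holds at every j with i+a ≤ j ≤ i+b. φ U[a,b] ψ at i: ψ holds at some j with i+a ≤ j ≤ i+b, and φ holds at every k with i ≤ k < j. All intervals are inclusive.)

Does not hold

Need some j in [1,2] with [][<=3] (!x & z), and !z at every k in [1,j-1].
  j=1: [][<=3] (!x & z) — fails at 1.
  j=2: [][<=3] (!x & z) — fails at 2.
No j in the window works → until fails.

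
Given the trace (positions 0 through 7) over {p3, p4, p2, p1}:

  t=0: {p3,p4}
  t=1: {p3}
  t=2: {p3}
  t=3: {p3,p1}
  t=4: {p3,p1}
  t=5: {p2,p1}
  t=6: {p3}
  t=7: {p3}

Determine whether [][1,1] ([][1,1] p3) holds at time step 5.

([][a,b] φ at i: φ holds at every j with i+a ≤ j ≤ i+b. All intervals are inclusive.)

Yes

Check [][1,1] p3 at every j in [6,6]:
  j=6: holds on [7,7]
All positions satisfy it → formula holds.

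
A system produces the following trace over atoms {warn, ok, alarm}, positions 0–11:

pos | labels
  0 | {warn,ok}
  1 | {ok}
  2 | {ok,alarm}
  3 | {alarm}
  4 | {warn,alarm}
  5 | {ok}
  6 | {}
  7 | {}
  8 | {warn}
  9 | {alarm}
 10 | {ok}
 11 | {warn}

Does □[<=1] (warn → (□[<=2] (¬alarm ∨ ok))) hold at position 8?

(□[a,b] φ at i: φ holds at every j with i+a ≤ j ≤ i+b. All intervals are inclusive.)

Check (warn → (□[<=2] (¬alarm ∨ ok))) at every j in [8,9]:
  j=8: antecedent true; consequent fails at 9 → ✗
  j=9: antecedent false → ✓
Fails at j=8 → formula fails.

Does not hold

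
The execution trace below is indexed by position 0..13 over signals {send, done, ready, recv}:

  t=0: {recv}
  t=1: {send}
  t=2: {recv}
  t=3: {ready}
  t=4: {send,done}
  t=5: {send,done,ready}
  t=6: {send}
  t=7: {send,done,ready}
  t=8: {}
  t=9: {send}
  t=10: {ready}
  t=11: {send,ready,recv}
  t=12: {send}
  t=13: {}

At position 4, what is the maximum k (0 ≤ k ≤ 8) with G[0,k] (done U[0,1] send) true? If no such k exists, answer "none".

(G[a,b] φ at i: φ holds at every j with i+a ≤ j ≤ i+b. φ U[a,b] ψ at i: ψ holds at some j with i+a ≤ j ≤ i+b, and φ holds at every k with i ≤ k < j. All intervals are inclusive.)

(done U[0,1] send) must hold from j=4 onward; find where it first fails.
  j=4: holds
  j=5: holds
  j=6: holds
  j=7: holds
  j=8: fails
Holds on [4,7], so largest k = 3.

3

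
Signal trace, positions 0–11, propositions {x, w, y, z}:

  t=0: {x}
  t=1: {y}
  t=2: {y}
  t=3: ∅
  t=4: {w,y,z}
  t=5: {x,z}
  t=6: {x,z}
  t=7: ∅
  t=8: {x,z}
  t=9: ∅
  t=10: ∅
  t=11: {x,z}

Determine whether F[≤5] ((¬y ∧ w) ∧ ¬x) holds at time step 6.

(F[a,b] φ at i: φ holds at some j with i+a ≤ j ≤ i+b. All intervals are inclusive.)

False

Check ((¬y ∧ w) ∧ ¬x) at each j in [6,11]:
  j=6: false
  j=7: false
  j=8: false
  j=9: false
  j=10: false
  j=11: false
No position in the window satisfies it → formula fails.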